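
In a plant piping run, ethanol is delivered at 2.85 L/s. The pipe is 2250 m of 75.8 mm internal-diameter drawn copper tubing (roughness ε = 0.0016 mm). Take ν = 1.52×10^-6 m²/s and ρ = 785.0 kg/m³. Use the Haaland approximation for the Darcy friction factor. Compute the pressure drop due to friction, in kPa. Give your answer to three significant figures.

Δp ≈ 107 kPa

V = 4Q/(πD²) = 4·0.00285/(π·0.0758²) = 0.6316 m/s
Re = VD/ν = 0.6316·0.0758/1.52×10^-6 = 3.15×10^4 → turbulent
ε/D = 0.0016/75.8 = 2.11×10^-5
Haaland: f = 0.02309
h_f = f(L/D)V²/(2g) = 0.02309·(2250/0.0758)·0.6316²/(2·9.81) = 13.93 m
Δp = ρg·h_f = 785.0·9.81·13.93 = 107.3 kPa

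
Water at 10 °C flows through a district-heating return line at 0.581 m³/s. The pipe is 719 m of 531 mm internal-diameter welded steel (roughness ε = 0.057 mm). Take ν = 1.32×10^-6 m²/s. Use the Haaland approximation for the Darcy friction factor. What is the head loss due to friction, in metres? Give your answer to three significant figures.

h_f ≈ 6.35 m

V = 4Q/(πD²) = 4·0.581/(π·0.531²) = 2.624 m/s
Re = VD/ν = 2.624·0.531/1.32×10^-6 = 1.06×10^6 → turbulent
ε/D = 0.057/531 = 1.07×10^-4
Haaland: f = 0.01338
h_f = f(L/D)V²/(2g) = 0.01338·(719/0.531)·2.624²/(2·9.81) = 6.355 m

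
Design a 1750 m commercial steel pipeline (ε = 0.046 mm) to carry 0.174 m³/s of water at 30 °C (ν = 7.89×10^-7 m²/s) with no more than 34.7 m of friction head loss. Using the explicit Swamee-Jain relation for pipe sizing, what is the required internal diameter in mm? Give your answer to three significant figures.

D ≈ 286 mm

Swamee-Jain (Type III): D = 0.66·[ε^1.25·(LQ²/(gh_f))^4.75 + ν·Q^9.4·(L/(gh_f))^5.2]^0.04
LQ²/(gh_f) = 0.1556; L/(gh_f) = 5.141
Term 1 = ε^1.25·(…)^4.75 = 5.51×10^-10; Term 2 = ν·Q^9.4·(…)^5.2 = 2.86×10^-10
D = 0.66·(5.51×10^-10 + 2.86×10^-10)^0.04 = 0.2860 m = 286 mm
Check: V = 2.71 m/s, Re = 9.82×10^5, f = 0.01434, h_f = 32.8 m ≈ 34.7 m ✓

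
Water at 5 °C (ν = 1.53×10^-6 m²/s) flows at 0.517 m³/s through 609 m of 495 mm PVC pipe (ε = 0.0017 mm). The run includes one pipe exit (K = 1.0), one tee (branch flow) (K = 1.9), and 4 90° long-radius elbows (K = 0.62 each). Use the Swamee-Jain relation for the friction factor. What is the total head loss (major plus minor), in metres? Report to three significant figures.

V = 4Q/(πD²) = 2.687 m/s; V²/2g = 0.3679 m
Re = 8.69×10^5, ε/D = 3.43×10^-6 → f = 0.01197 (Swamee-Jain)
Major: h_f = f(L/D)·V²/2g = 0.01197·1230·0.3679 = 5.415 m
Minor: ΣK = 5.38; h_m = ΣK·V²/2g = 1.979 m
Total H_L = 5.415 + 1.979 = 7.394 m

H_L ≈ 7.39 m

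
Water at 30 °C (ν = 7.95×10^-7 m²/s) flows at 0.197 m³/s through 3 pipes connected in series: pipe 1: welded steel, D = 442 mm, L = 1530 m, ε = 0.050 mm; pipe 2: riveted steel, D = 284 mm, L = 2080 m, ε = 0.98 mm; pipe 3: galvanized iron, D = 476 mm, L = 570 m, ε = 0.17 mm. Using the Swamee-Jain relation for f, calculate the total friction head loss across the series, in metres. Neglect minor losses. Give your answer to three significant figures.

H ≈ 104 m

Pipe 1: V = 1.284 m/s, Re = 7.14×10^5, ε/D = 1.13×10^-4, f = 0.01410, h_1 = f(L/D)V²/2g = 4.100 m
Pipe 2: V = 3.110 m/s, Re = 1.11×10^6, ε/D = 0.00345, f = 0.02740, h_2 = f(L/D)V²/2g = 98.91 m
Pipe 3: V = 1.107 m/s, Re = 6.63×10^5, ε/D = 3.57×10^-4, f = 0.01654, h_3 = f(L/D)V²/2g = 1.237 m
Series → Q common, losses add: H = Σh = 104.2 m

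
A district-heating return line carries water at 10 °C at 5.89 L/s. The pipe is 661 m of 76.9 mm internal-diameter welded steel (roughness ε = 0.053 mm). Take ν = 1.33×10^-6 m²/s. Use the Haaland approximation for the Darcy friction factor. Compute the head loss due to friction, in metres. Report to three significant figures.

V = 4Q/(πD²) = 4·0.00589/(π·0.0769²) = 1.268 m/s
Re = VD/ν = 1.268·0.0769/1.33×10^-6 = 7.33×10^4 → turbulent
ε/D = 0.053/76.9 = 6.89×10^-4
Haaland: f = 0.02162
h_f = f(L/D)V²/(2g) = 0.02162·(661/0.0769)·1.268²/(2·9.81) = 15.23 m

h_f ≈ 15.2 m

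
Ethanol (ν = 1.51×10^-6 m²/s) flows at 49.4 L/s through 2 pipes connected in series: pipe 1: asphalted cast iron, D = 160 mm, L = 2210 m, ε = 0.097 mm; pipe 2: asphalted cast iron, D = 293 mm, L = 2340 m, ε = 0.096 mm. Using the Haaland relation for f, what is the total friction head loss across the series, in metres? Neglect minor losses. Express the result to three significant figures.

H ≈ 84.0 m

Pipe 1: V = 2.457 m/s, Re = 2.60×10^5, ε/D = 6.06×10^-4, f = 0.01883, h_1 = f(L/D)V²/2g = 80.00 m
Pipe 2: V = 0.7327 m/s, Re = 1.42×10^5, ε/D = 3.28×10^-4, f = 0.01840, h_2 = f(L/D)V²/2g = 4.021 m
Series → Q common, losses add: H = Σh = 84.02 m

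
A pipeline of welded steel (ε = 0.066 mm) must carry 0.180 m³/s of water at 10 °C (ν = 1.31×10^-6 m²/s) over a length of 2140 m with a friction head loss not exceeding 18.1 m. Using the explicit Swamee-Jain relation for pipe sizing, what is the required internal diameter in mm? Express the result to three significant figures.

Swamee-Jain (Type III): D = 0.66·[ε^1.25·(LQ²/(gh_f))^4.75 + ν·Q^9.4·(L/(gh_f))^5.2]^0.04
LQ²/(gh_f) = 0.3905; L/(gh_f) = 12.05
Term 1 = ε^1.25·(…)^4.75 = 6.83×10^-8; Term 2 = ν·Q^9.4·(…)^5.2 = 5.47×10^-8
D = 0.66·(6.83×10^-8 + 5.47×10^-8)^0.04 = 0.3493 m = 349 mm
Check: V = 1.88 m/s, Re = 5.01×10^5, f = 0.01540, h_f = 17.0 m ≈ 18.1 m ✓

D ≈ 349 mm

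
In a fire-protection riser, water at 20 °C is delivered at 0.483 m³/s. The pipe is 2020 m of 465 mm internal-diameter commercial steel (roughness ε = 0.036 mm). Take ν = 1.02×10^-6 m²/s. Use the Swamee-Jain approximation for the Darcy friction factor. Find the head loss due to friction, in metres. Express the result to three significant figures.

V = 4Q/(πD²) = 4·0.483/(π·0.465²) = 2.844 m/s
Re = VD/ν = 2.844·0.465/1.02×10^-6 = 1.30×10^6 → turbulent
ε/D = 0.036/465 = 7.74×10^-5
Swamee-Jain: f = 0.01286
h_f = f(L/D)V²/(2g) = 0.01286·(2020/0.465)·2.844²/(2·9.81) = 23.04 m

h_f ≈ 23.0 m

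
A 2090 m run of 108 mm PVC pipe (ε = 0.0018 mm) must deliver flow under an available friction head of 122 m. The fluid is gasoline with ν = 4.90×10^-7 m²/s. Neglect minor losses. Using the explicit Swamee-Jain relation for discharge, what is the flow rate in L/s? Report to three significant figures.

Q ≈ 28.6 L/s

Swamee-Jain (Type II): Q = -0.965·√(gD⁵h_f/L)·ln[ε/(3.7D) + √(3.17ν²L/(gD³h_f))]
√(gD⁵h_f/L) = √(9.81·0.108⁵·122/2090) = 0.002901
ε/(3.7D) = 4.50×10^-6; √(3.17ν²L/(gD³h_f)) = 3.25×10^-5
Q = -0.965·0.002901·ln(3.699×10^-5) = 0.02857 m³/s
Check: V = 3.12 m/s, Re = 6.87×10^5, f = 0.01270, h_f = 122 m ≈ 122 m ✓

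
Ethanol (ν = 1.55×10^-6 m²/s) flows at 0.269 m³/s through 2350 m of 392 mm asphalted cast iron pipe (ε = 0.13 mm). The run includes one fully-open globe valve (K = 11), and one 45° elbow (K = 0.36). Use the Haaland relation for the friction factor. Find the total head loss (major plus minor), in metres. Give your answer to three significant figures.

V = 4Q/(πD²) = 2.229 m/s; V²/2g = 0.2532 m
Re = 5.64×10^5, ε/D = 3.32×10^-4 → f = 0.01629 (Haaland)
Major: h_f = f(L/D)·V²/2g = 0.01629·5995·0.2532 = 24.73 m
Minor: ΣK = 11.4; h_m = ΣK·V²/2g = 2.876 m
Total H_L = 24.73 + 2.876 = 27.61 m

H_L ≈ 27.6 m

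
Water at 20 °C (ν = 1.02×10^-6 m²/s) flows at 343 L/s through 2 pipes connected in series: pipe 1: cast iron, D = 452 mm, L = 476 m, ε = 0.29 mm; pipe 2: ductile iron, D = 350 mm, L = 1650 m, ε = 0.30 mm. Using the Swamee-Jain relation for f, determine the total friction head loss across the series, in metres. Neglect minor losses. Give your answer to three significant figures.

H ≈ 63.4 m

Pipe 1: V = 2.138 m/s, Re = 9.47×10^5, ε/D = 6.42×10^-4, f = 0.01822, h_1 = f(L/D)V²/2g = 4.468 m
Pipe 2: V = 3.565 m/s, Re = 1.22×10^6, ε/D = 8.57×10^-4, f = 0.01928, h_2 = f(L/D)V²/2g = 58.88 m
Series → Q common, losses add: H = Σh = 63.35 m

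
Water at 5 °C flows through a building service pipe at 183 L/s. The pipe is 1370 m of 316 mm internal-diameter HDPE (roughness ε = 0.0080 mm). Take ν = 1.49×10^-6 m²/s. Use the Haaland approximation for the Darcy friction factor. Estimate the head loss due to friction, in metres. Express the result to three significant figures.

h_f ≈ 16.1 m

V = 4Q/(πD²) = 4·0.183/(π·0.316²) = 2.333 m/s
Re = VD/ν = 2.333·0.316/1.49×10^-6 = 4.95×10^5 → turbulent
ε/D = 0.0080/316 = 2.53×10^-5
Haaland: f = 0.01339
h_f = f(L/D)V²/(2g) = 0.01339·(1370/0.316)·2.333²/(2·9.81) = 16.11 m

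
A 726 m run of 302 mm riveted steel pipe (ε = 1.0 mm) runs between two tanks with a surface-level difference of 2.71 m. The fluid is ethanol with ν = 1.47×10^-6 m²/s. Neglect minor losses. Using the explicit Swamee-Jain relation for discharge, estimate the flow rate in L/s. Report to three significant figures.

Q ≈ 64.1 L/s

Swamee-Jain (Type II): Q = -0.965·√(gD⁵h_f/L)·ln[ε/(3.7D) + √(3.17ν²L/(gD³h_f))]
√(gD⁵h_f/L) = √(9.81·0.302⁵·2.71/726) = 0.009591
ε/(3.7D) = 8.95×10^-4; √(3.17ν²L/(gD³h_f)) = 8.24×10^-5
Q = -0.965·0.009591·ln(9.773×10^-4) = 0.06415 m³/s
Check: V = 0.896 m/s, Re = 1.84×10^5, f = 0.02778, h_f = 2.73 m ≈ 2.71 m ✓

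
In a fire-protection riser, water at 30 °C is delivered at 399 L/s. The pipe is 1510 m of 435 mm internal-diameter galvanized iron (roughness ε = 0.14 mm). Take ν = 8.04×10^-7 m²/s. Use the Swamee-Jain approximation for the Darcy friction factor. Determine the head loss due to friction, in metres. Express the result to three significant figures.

V = 4Q/(πD²) = 4·0.399/(π·0.435²) = 2.685 m/s
Re = VD/ν = 2.685·0.435/8.04×10^-7 = 1.45×10^6 → turbulent
ε/D = 0.14/435 = 3.22×10^-4
Swamee-Jain: f = 0.01574
h_f = f(L/D)V²/(2g) = 0.01574·(1510/0.435)·2.685²/(2·9.81) = 20.07 m

h_f ≈ 20.1 m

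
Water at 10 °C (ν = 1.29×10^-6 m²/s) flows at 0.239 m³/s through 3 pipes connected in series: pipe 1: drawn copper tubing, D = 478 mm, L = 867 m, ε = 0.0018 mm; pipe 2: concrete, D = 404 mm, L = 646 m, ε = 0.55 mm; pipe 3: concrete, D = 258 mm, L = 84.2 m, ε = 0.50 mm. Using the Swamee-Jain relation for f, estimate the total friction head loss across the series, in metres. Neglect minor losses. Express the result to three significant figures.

H ≈ 16.5 m

Pipe 1: V = 1.332 m/s, Re = 4.94×10^5, ε/D = 3.77×10^-6, f = 0.01318, h_1 = f(L/D)V²/2g = 2.162 m
Pipe 2: V = 1.864 m/s, Re = 5.84×10^5, ε/D = 0.00136, f = 0.02172, h_2 = f(L/D)V²/2g = 6.154 m
Pipe 3: V = 4.572 m/s, Re = 9.14×10^5, ε/D = 0.00194, f = 0.02351, h_3 = f(L/D)V²/2g = 8.174 m
Series → Q common, losses add: H = Σh = 16.49 m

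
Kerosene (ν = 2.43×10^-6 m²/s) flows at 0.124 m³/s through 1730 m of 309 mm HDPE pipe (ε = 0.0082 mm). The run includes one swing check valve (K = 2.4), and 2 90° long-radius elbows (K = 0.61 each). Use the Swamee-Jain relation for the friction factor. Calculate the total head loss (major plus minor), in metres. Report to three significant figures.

H_L ≈ 12.7 m

V = 4Q/(πD²) = 1.654 m/s; V²/2g = 0.1394 m
Re = 2.10×10^5, ε/D = 2.65×10^-5 → f = 0.01563 (Swamee-Jain)
Major: h_f = f(L/D)·V²/2g = 0.01563·5599·0.1394 = 12.20 m
Minor: ΣK = 3.62; h_m = ΣK·V²/2g = 0.5045 m
Total H_L = 12.20 + 0.5045 = 12.70 m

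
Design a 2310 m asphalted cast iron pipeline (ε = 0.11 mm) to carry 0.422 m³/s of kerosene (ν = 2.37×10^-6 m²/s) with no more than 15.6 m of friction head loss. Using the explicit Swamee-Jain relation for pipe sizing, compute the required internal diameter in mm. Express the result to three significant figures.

D ≈ 517 mm

Swamee-Jain (Type III): D = 0.66·[ε^1.25·(LQ²/(gh_f))^4.75 + ν·Q^9.4·(L/(gh_f))^5.2]^0.04
LQ²/(gh_f) = 2.688; L/(gh_f) = 15.09
Term 1 = ε^1.25·(…)^4.75 = 0.00123; Term 2 = ν·Q^9.4·(…)^5.2 = 9.61×10^-4
D = 0.66·(0.00123 + 9.61×10^-4)^0.04 = 0.5167 m = 517 mm
Check: V = 2.01 m/s, Re = 4.39×10^5, f = 0.01581, h_f = 14.6 m ≈ 15.6 m ✓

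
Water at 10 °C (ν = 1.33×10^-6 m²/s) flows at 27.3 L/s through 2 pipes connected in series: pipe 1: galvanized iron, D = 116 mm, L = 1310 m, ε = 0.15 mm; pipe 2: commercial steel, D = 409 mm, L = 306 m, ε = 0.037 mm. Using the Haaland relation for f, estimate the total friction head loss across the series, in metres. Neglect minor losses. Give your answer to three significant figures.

H ≈ 84.2 m

Pipe 1: V = 2.583 m/s, Re = 2.25×10^5, ε/D = 0.00129, f = 0.02190, h_1 = f(L/D)V²/2g = 84.12 m
Pipe 2: V = 0.2078 m/s, Re = 6.39×10^4, ε/D = 9.05×10^-5, f = 0.01991, h_2 = f(L/D)V²/2g = 0.03278 m
Series → Q common, losses add: H = Σh = 84.16 m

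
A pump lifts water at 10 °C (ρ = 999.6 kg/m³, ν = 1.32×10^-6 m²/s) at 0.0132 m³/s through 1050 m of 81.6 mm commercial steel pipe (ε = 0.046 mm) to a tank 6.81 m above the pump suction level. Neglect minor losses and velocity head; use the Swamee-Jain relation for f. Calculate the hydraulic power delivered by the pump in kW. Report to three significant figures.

P_hyd ≈ 11.5 kW

V = 4Q/(πD²) = 2.524 m/s; Re = 1.56×10^5; ε/D = 5.64×10^-4; f = 0.01970
h_f = f(L/D)V²/2g = 82.32 m
Total head H = z + h_f = 6.81 + 82.32 = 89.13 m
P_hyd = ρgQH = 999.6·9.81·0.0132·89.13 = 11.54 kW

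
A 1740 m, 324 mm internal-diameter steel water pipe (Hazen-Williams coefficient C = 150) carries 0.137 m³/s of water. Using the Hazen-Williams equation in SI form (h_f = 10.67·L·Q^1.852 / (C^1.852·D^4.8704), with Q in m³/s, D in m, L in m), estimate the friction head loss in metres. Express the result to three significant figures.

h_f ≈ 10.6 m

h_f = 10.67·1740·0.137^1.852 / (150^1.852·0.324^4.8704) = 10.56 m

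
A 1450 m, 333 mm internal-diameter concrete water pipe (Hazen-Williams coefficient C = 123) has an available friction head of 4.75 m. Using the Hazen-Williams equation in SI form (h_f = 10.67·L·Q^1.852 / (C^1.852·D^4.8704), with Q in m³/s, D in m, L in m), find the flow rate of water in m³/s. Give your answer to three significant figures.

Q ≈ 0.0865 m³/s

Rearranging: Q = [h_f·C^1.852·D^4.8704 / (10.67·L)]^(1/1.852)
Q = [4.75·123^1.852·0.333^4.8704 / (10.67·1450)]^0.540 = 0.08655 m³/s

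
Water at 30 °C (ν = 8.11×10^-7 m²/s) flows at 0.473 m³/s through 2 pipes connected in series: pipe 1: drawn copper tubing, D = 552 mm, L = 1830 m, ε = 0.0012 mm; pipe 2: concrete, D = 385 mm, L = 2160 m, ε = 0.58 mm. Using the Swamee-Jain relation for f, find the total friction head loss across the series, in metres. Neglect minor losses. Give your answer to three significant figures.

H ≈ 111 m

Pipe 1: V = 1.976 m/s, Re = 1.35×10^6, ε/D = 2.17×10^-6, f = 0.01111, h_1 = f(L/D)V²/2g = 7.337 m
Pipe 2: V = 4.063 m/s, Re = 1.93×10^6, ε/D = 0.00151, f = 0.02192, h_2 = f(L/D)V²/2g = 103.5 m
Series → Q common, losses add: H = Σh = 110.8 m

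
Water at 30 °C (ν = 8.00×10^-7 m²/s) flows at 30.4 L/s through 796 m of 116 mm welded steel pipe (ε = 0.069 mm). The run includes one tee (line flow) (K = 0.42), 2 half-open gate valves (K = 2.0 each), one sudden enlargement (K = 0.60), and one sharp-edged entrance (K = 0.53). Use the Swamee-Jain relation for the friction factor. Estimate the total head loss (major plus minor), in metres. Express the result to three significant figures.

V = 4Q/(πD²) = 2.877 m/s; V²/2g = 0.4217 m
Re = 4.17×10^5, ε/D = 5.95×10^-4 → f = 0.01850 (Swamee-Jain)
Major: h_f = f(L/D)·V²/2g = 0.01850·6862·0.4217 = 53.55 m
Minor: ΣK = 5.55; h_m = ΣK·V²/2g = 2.341 m
Total H_L = 53.55 + 2.341 = 55.89 m

H_L ≈ 55.9 m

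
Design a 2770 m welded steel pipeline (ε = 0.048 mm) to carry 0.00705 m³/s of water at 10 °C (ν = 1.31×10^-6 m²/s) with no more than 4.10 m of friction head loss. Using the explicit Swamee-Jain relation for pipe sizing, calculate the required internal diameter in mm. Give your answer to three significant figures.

D ≈ 145 mm

Swamee-Jain (Type III): D = 0.66·[ε^1.25·(LQ²/(gh_f))^4.75 + ν·Q^9.4·(L/(gh_f))^5.2]^0.04
LQ²/(gh_f) = 0.003423; L/(gh_f) = 68.87
Term 1 = ε^1.25·(…)^4.75 = 7.76×10^-18; Term 2 = ν·Q^9.4·(…)^5.2 = 2.81×10^-17
D = 0.66·(7.76×10^-18 + 2.81×10^-17)^0.04 = 0.1451 m = 145 mm
Check: V = 0.426 m/s, Re = 4.72×10^4, f = 0.02227, h_f = 3.94 m ≈ 4.10 m ✓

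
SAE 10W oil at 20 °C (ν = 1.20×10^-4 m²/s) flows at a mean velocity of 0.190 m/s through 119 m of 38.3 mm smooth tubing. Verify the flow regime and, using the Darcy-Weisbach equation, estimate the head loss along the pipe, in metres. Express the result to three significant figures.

h_f ≈ 6.03 m

Re = VD/ν = 0.190·0.03830/1.20×10^-4 = 60.6 → laminar (Re < 2300)
f = 64/Re = 1.055
h_f = f(L/D)V²/(2g) = 1.055·(119/0.03830)·0.190²/(2·9.81) = 6.033 m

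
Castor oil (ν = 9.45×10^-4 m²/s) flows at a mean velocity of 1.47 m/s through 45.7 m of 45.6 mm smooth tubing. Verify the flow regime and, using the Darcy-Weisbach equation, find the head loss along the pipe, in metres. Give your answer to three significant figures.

h_f ≈ 99.6 m

Re = VD/ν = 1.47·0.04560/9.45×10^-4 = 70.9 → laminar (Re < 2300)
f = 64/Re = 0.9023
h_f = f(L/D)V²/(2g) = 0.9023·(45.7/0.04560)·1.47²/(2·9.81) = 99.59 m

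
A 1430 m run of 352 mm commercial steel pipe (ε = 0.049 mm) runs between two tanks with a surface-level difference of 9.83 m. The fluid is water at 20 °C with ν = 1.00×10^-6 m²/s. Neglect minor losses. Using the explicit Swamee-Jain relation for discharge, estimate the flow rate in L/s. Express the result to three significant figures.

Q ≈ 176 L/s

Swamee-Jain (Type II): Q = -0.965·√(gD⁵h_f/L)·ln[ε/(3.7D) + √(3.17ν²L/(gD³h_f))]
√(gD⁵h_f/L) = √(9.81·0.352⁵·9.83/1430) = 0.01909
ε/(3.7D) = 3.76×10^-5; √(3.17ν²L/(gD³h_f)) = 3.28×10^-5
Q = -0.965·0.01909·ln(7.045×10^-5) = 0.1761 m³/s
Check: V = 1.81 m/s, Re = 6.37×10^5, f = 0.01456, h_f = 9.88 m ≈ 9.83 m ✓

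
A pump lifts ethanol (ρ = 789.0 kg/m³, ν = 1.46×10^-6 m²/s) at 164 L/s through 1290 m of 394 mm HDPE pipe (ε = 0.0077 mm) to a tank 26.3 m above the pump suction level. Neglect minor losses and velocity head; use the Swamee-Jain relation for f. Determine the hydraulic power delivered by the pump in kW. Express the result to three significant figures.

P_hyd ≈ 38.8 kW

V = 4Q/(πD²) = 1.345 m/s; Re = 3.63×10^5; ε/D = 1.95×10^-5; f = 0.01413
h_f = f(L/D)V²/2g = 4.266 m
Total head H = z + h_f = 26.3 + 4.266 = 30.57 m
P_hyd = ρgQH = 789.0·9.81·0.164·30.57 = 38.80 kW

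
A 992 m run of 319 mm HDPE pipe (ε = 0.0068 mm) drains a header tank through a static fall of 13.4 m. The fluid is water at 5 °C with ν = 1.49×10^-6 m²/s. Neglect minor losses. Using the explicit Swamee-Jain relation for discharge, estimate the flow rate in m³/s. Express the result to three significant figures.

Swamee-Jain (Type II): Q = -0.965·√(gD⁵h_f/L)·ln[ε/(3.7D) + √(3.17ν²L/(gD³h_f))]
√(gD⁵h_f/L) = √(9.81·0.319⁵·13.4/992) = 0.02092
ε/(3.7D) = 5.76×10^-6; √(3.17ν²L/(gD³h_f)) = 4.04×10^-5
Q = -0.965·0.02092·ln(4.621×10^-5) = 0.2015 m³/s
Check: V = 2.52 m/s, Re = 5.40×10^5, f = 0.01326, h_f = 13.4 m ≈ 13.4 m ✓

Q ≈ 0.202 m³/s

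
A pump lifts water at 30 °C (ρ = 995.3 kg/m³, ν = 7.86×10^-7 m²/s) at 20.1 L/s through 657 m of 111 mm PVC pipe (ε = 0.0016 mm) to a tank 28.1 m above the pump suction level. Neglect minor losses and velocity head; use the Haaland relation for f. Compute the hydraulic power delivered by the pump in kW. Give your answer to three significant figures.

V = 4Q/(πD²) = 2.077 m/s; Re = 2.93×10^5; ε/D = 1.44×10^-5; f = 0.01452
h_f = f(L/D)V²/2g = 18.90 m
Total head H = z + h_f = 28.1 + 18.90 = 47.00 m
P_hyd = ρgQH = 995.3·9.81·0.0201·47.00 = 9.223 kW

P_hyd ≈ 9.22 kW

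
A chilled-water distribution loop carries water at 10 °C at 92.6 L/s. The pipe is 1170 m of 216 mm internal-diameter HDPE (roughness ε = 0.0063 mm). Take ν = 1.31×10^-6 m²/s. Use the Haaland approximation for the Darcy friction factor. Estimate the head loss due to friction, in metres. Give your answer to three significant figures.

h_f ≈ 24.3 m

V = 4Q/(πD²) = 4·0.0926/(π·0.216²) = 2.527 m/s
Re = VD/ν = 2.527·0.216/1.31×10^-6 = 4.17×10^5 → turbulent
ε/D = 0.0063/216 = 2.92×10^-5
Haaland: f = 0.01381
h_f = f(L/D)V²/(2g) = 0.01381·(1170/0.216)·2.527²/(2·9.81) = 24.35 m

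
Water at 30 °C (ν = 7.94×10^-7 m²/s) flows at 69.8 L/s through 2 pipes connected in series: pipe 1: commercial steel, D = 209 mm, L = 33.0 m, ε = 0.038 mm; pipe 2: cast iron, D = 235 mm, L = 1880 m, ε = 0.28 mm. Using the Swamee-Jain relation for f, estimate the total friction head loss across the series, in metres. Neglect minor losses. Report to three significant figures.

Pipe 1: V = 2.035 m/s, Re = 5.36×10^5, ε/D = 1.82×10^-4, f = 0.01525, h_1 = f(L/D)V²/2g = 0.5079 m
Pipe 2: V = 1.609 m/s, Re = 4.76×10^5, ε/D = 0.00119, f = 0.02118, h_2 = f(L/D)V²/2g = 22.36 m
Series → Q common, losses add: H = Σh = 22.87 m

H ≈ 22.9 m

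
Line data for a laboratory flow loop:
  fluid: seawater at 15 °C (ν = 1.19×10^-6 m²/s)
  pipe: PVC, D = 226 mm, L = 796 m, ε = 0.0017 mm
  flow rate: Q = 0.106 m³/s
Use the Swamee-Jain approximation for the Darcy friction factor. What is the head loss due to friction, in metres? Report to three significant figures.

h_f ≈ 16.6 m

V = 4Q/(πD²) = 4·0.106/(π·0.226²) = 2.642 m/s
Re = VD/ν = 2.642·0.226/1.19×10^-6 = 5.02×10^5 → turbulent
ε/D = 0.0017/226 = 7.52×10^-6
Swamee-Jain: f = 0.01320
h_f = f(L/D)V²/(2g) = 0.01320·(796/0.226)·2.642²/(2·9.81) = 16.55 m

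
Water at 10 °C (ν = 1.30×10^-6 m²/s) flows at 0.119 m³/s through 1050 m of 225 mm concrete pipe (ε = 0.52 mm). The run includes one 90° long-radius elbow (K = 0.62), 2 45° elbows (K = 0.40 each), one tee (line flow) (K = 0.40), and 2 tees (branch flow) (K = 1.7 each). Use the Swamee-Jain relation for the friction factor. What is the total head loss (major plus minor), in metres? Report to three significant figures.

V = 4Q/(πD²) = 2.993 m/s; V²/2g = 0.4565 m
Re = 5.18×10^5, ε/D = 0.00231 → f = 0.02478 (Swamee-Jain)
Major: h_f = f(L/D)·V²/2g = 0.02478·4667·0.4565 = 52.79 m
Minor: ΣK = 5.22; h_m = ΣK·V²/2g = 2.383 m
Total H_L = 52.79 + 2.383 = 55.17 m

H_L ≈ 55.2 m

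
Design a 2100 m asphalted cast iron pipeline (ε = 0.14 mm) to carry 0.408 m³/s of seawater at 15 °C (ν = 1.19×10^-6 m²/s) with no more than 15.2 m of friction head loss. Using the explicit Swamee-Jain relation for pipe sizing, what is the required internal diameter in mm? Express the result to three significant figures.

Swamee-Jain (Type III): D = 0.66·[ε^1.25·(LQ²/(gh_f))^4.75 + ν·Q^9.4·(L/(gh_f))^5.2]^0.04
LQ²/(gh_f) = 2.344; L/(gh_f) = 14.08
Term 1 = ε^1.25·(…)^4.75 = 8.72×10^-4; Term 2 = ν·Q^9.4·(…)^5.2 = 2.45×10^-4
D = 0.66·(8.72×10^-4 + 2.45×10^-4)^0.04 = 0.5029 m = 503 mm
Check: V = 2.05 m/s, Re = 8.68×10^5, f = 0.01567, h_f = 14.1 m ≈ 15.2 m ✓

D ≈ 503 mm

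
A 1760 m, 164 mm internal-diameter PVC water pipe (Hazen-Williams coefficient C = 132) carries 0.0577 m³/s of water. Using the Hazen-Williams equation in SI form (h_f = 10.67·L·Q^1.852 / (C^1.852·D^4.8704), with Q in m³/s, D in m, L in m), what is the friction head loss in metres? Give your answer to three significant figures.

h_f ≈ 75.2 m

h_f = 10.67·1760·0.0577^1.852 / (132^1.852·0.164^4.8704) = 75.18 m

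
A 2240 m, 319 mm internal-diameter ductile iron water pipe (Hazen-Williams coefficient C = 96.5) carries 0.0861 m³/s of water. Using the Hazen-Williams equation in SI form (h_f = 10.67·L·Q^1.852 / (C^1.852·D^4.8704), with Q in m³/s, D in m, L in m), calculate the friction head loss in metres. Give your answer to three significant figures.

h_f = 10.67·2240·0.0861^1.852 / (96.5^1.852·0.319^4.8704) = 14.04 m

h_f ≈ 14.0 m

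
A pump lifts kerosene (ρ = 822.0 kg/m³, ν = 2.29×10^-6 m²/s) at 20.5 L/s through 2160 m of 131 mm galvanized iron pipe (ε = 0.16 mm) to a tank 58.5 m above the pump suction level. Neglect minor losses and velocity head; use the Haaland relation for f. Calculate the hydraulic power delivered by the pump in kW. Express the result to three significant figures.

V = 4Q/(πD²) = 1.521 m/s; Re = 8.70×10^4; ε/D = 0.00122; f = 0.02297
h_f = f(L/D)V²/2g = 44.66 m
Total head H = z + h_f = 58.5 + 44.66 = 103.2 m
P_hyd = ρgQH = 822.0·9.81·0.0205·103.2 = 17.05 kW

P_hyd ≈ 17.1 kW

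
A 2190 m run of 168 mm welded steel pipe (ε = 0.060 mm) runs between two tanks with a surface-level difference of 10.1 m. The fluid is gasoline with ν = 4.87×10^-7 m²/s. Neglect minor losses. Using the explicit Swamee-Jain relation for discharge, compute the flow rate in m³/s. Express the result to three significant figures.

Swamee-Jain (Type II): Q = -0.965·√(gD⁵h_f/L)·ln[ε/(3.7D) + √(3.17ν²L/(gD³h_f))]
√(gD⁵h_f/L) = √(9.81·0.168⁵·10.1/2190) = 0.002461
ε/(3.7D) = 9.65×10^-5; √(3.17ν²L/(gD³h_f)) = 5.92×10^-5
Q = -0.965·0.002461·ln(1.557×10^-4) = 0.02082 m³/s
Check: V = 0.939 m/s, Re = 3.24×10^5, f = 0.01734, h_f = 10.2 m ≈ 10.1 m ✓

Q ≈ 0.0208 m³/s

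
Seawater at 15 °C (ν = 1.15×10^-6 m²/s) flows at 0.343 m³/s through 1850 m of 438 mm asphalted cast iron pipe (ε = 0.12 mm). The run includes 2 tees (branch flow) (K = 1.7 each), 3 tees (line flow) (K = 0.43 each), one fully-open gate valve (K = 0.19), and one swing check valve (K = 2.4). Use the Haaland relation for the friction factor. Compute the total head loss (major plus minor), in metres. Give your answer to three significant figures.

H_L ≈ 19.2 m

V = 4Q/(πD²) = 2.276 m/s; V²/2g = 0.2641 m
Re = 8.67×10^5, ε/D = 2.74×10^-4 → f = 0.01545 (Haaland)
Major: h_f = f(L/D)·V²/2g = 0.01545·4224·0.2641 = 17.24 m
Minor: ΣK = 7.28; h_m = ΣK·V²/2g = 1.923 m
Total H_L = 17.24 + 1.923 = 19.16 m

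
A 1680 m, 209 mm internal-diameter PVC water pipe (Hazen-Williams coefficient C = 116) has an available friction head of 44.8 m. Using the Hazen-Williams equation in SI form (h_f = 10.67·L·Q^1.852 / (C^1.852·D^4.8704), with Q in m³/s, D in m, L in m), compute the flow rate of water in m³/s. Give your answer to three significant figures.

Q ≈ 0.0744 m³/s

Rearranging: Q = [h_f·C^1.852·D^4.8704 / (10.67·L)]^(1/1.852)
Q = [44.8·116^1.852·0.209^4.8704 / (10.67·1680)]^0.540 = 0.07439 m³/s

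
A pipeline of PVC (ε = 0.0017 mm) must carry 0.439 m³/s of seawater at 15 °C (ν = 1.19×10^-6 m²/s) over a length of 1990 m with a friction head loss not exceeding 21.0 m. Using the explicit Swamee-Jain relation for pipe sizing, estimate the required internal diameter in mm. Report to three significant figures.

D ≈ 450 mm

Swamee-Jain (Type III): D = 0.66·[ε^1.25·(LQ²/(gh_f))^4.75 + ν·Q^9.4·(L/(gh_f))^5.2]^0.04
LQ²/(gh_f) = 1.862; L/(gh_f) = 9.660
Term 1 = ε^1.25·(…)^4.75 = 1.18×10^-6; Term 2 = ν·Q^9.4·(…)^5.2 = 6.86×10^-5
D = 0.66·(1.18×10^-6 + 6.86×10^-5)^0.04 = 0.4501 m = 450 mm
Check: V = 2.76 m/s, Re = 1.04×10^6, f = 0.01162, h_f = 19.9 m ≈ 21.0 m ✓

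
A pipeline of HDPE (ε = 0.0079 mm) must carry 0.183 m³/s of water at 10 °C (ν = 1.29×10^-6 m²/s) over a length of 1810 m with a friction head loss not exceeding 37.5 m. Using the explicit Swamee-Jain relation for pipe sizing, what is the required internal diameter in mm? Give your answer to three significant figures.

Swamee-Jain (Type III): D = 0.66·[ε^1.25·(LQ²/(gh_f))^4.75 + ν·Q^9.4·(L/(gh_f))^5.2]^0.04
LQ²/(gh_f) = 0.1648; L/(gh_f) = 4.920
Term 1 = ε^1.25·(…)^4.75 = 7.98×10^-11; Term 2 = ν·Q^9.4·(…)^5.2 = 5.97×10^-10
D = 0.66·(7.98×10^-11 + 5.97×10^-10)^0.04 = 0.2836 m = 284 mm
Check: V = 2.90 m/s, Re = 6.37×10^5, f = 0.01304, h_f = 35.6 m ≈ 37.5 m ✓

D ≈ 284 mm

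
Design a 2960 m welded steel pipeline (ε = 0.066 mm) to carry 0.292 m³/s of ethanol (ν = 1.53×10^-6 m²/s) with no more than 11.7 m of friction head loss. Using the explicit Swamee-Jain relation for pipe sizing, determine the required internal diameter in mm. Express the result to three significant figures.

Swamee-Jain (Type III): D = 0.66·[ε^1.25·(LQ²/(gh_f))^4.75 + ν·Q^9.4·(L/(gh_f))^5.2]^0.04
LQ²/(gh_f) = 2.199; L/(gh_f) = 25.79
Term 1 = ε^1.25·(…)^4.75 = 2.51×10^-4; Term 2 = ν·Q^9.4·(…)^5.2 = 3.15×10^-4
D = 0.66·(2.51×10^-4 + 3.15×10^-4)^0.04 = 0.4894 m = 489 mm
Check: V = 1.55 m/s, Re = 4.97×10^5, f = 0.01487, h_f = 11.0 m ≈ 11.7 m ✓

D ≈ 489 mm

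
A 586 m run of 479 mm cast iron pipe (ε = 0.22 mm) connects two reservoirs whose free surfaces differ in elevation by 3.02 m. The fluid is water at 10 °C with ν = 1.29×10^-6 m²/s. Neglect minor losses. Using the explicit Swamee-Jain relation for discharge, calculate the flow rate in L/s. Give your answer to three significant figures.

Q ≈ 302 L/s

Swamee-Jain (Type II): Q = -0.965·√(gD⁵h_f/L)·ln[ε/(3.7D) + √(3.17ν²L/(gD³h_f))]
√(gD⁵h_f/L) = √(9.81·0.479⁵·3.02/586) = 0.03570
ε/(3.7D) = 1.24×10^-4; √(3.17ν²L/(gD³h_f)) = 3.08×10^-5
Q = -0.965·0.03570·ln(1.549×10^-4) = 0.3023 m³/s
Check: V = 1.68 m/s, Re = 6.23×10^5, f = 0.01733, h_f = 3.04 m ≈ 3.02 m ✓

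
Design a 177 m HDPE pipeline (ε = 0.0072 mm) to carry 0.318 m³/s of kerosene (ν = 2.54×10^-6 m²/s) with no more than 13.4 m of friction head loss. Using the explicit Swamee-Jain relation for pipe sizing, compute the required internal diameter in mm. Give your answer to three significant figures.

D ≈ 274 mm

Swamee-Jain (Type III): D = 0.66·[ε^1.25·(LQ²/(gh_f))^4.75 + ν·Q^9.4·(L/(gh_f))^5.2]^0.04
LQ²/(gh_f) = 0.1362; L/(gh_f) = 1.346
Term 1 = ε^1.25·(…)^4.75 = 2.87×10^-11; Term 2 = ν·Q^9.4·(…)^5.2 = 2.51×10^-10
D = 0.66·(2.87×10^-11 + 2.51×10^-10)^0.04 = 0.2738 m = 274 mm
Check: V = 5.40 m/s, Re = 5.82×10^5, f = 0.01319, h_f = 12.7 m ≈ 13.4 m ✓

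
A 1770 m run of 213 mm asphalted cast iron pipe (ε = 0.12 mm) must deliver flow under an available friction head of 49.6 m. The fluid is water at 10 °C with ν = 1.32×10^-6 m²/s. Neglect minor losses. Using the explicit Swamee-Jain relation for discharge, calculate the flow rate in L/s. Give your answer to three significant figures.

Swamee-Jain (Type II): Q = -0.965·√(gD⁵h_f/L)·ln[ε/(3.7D) + √(3.17ν²L/(gD³h_f))]
√(gD⁵h_f/L) = √(9.81·0.213⁵·49.6/1770) = 0.01098
ε/(3.7D) = 1.52×10^-4; √(3.17ν²L/(gD³h_f)) = 4.56×10^-5
Q = -0.965·0.01098·ln(1.979×10^-4) = 0.09035 m³/s
Check: V = 2.54 m/s, Re = 4.09×10^5, f = 0.01834, h_f = 49.9 m ≈ 49.6 m ✓

Q ≈ 90.3 L/s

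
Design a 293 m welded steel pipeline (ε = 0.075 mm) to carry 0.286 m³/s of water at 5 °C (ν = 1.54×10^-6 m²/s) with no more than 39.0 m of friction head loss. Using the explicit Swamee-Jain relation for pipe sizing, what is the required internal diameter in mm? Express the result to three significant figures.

Swamee-Jain (Type III): D = 0.66·[ε^1.25·(LQ²/(gh_f))^4.75 + ν·Q^9.4·(L/(gh_f))^5.2]^0.04
LQ²/(gh_f) = 0.06264; L/(gh_f) = 0.7658
Term 1 = ε^1.25·(…)^4.75 = 1.35×10^-11; Term 2 = ν·Q^9.4·(…)^5.2 = 2.98×10^-12
D = 0.66·(1.35×10^-11 + 2.98×10^-12)^0.04 = 0.2444 m = 244 mm
Check: V = 6.09 m/s, Re = 9.67×10^5, f = 0.01584, h_f = 35.9 m ≈ 39.0 m ✓

D ≈ 244 mm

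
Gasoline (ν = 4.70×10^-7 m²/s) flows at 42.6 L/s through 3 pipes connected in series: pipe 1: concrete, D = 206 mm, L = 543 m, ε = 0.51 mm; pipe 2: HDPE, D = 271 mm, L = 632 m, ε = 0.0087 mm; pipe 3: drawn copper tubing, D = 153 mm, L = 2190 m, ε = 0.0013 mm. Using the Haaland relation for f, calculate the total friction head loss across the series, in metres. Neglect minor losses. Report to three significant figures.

Pipe 1: V = 1.278 m/s, Re = 5.60×10^5, ε/D = 0.00248, f = 0.02511, h_1 = f(L/D)V²/2g = 5.510 m
Pipe 2: V = 0.7386 m/s, Re = 4.26×10^5, ε/D = 3.21×10^-5, f = 0.01379, h_2 = f(L/D)V²/2g = 0.8943 m
Pipe 3: V = 2.317 m/s, Re = 7.54×10^5, ε/D = 8.50×10^-6, f = 0.01228, h_3 = f(L/D)V²/2g = 48.10 m
Series → Q common, losses add: H = Σh = 54.50 m

H ≈ 54.5 m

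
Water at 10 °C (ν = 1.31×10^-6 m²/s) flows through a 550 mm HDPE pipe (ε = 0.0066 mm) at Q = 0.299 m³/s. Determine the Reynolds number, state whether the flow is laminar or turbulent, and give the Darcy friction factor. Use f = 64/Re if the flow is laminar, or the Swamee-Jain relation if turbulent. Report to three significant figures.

Re ≈ 5.28×10^5; turbulent; f ≈ 0.0132

V = 4Q/(πD²) = 1.259 m/s
Re = VD/ν = 1.259·0.550/1.31×10^-6 = 5.28×10^5
Re > 4000 → turbulent; ε/D = 1.20×10^-5
Swamee-Jain: f = 0.01316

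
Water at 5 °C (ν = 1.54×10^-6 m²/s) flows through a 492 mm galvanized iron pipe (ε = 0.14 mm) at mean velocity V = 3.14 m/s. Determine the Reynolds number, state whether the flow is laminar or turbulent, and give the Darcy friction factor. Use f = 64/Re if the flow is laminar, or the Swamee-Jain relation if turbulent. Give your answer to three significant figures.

Re ≈ 1.00×10^6; turbulent; f ≈ 0.0156

Re = VD/ν = 3.140·0.492/1.54×10^-6 = 1.00×10^6
Re > 4000 → turbulent; ε/D = 2.85×10^-4
Swamee-Jain: f = 0.01561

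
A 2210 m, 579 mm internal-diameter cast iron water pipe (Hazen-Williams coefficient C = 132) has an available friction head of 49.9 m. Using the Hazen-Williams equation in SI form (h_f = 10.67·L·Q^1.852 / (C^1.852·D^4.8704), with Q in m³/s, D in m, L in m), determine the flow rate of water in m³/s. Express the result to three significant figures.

Rearranging: Q = [h_f·C^1.852·D^4.8704 / (10.67·L)]^(1/1.852)
Q = [49.9·132^1.852·0.579^4.8704 / (10.67·2210)]^0.540 = 1.128 m³/s

Q ≈ 1.13 m³/s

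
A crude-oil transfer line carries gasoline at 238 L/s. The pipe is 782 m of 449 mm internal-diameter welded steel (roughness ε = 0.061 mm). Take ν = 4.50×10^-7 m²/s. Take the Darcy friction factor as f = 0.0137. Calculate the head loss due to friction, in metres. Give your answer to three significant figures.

h_f ≈ 2.75 m

V = 4Q/(πD²) = 4·0.238/(π·0.449²) = 1.503 m/s
h_f = f(L/D)V²/(2g) = 0.01370·(782/0.449)·1.503²/(2·9.81) = 2.748 m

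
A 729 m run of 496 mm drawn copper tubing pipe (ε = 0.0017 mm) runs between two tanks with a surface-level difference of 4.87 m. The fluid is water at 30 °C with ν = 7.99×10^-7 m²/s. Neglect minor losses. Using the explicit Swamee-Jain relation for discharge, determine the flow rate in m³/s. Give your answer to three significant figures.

Swamee-Jain (Type II): Q = -0.965·√(gD⁵h_f/L)·ln[ε/(3.7D) + √(3.17ν²L/(gD³h_f))]
√(gD⁵h_f/L) = √(9.81·0.496⁵·4.87/729) = 0.04435
ε/(3.7D) = 9.26×10^-7; √(3.17ν²L/(gD³h_f)) = 1.59×10^-5
Q = -0.965·0.04435·ln(1.683×10^-5) = 0.4705 m³/s
Check: V = 2.43 m/s, Re = 1.51×10^6, f = 0.01095, h_f = 4.86 m ≈ 4.87 m ✓

Q ≈ 0.470 m³/s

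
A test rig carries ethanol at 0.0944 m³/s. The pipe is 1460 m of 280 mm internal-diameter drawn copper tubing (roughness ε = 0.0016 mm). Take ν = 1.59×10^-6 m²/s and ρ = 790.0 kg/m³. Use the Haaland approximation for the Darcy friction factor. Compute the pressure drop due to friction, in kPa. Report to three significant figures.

Δp ≈ 71.0 kPa

V = 4Q/(πD²) = 4·0.0944/(π·0.280²) = 1.533 m/s
Re = VD/ν = 1.533·0.280/1.59×10^-6 = 2.70×10^5 → turbulent
ε/D = 0.0016/280 = 5.71×10^-6
Haaland: f = 0.01467
h_f = f(L/D)V²/(2g) = 0.01467·(1460/0.280)·1.533²/(2·9.81) = 9.165 m
Δp = ρg·h_f = 790.0·9.81·9.165 = 71.03 kPa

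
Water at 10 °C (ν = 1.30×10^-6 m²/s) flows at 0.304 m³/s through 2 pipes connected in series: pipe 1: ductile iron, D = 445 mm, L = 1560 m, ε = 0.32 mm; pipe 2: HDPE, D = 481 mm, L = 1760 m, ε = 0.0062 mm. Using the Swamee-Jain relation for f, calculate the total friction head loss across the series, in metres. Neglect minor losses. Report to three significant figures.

H ≈ 19.6 m

Pipe 1: V = 1.955 m/s, Re = 6.69×10^5, ε/D = 7.19×10^-4, f = 0.01883, h_1 = f(L/D)V²/2g = 12.85 m
Pipe 2: V = 1.673 m/s, Re = 6.19×10^5, ε/D = 1.29×10^-5, f = 0.01284, h_2 = f(L/D)V²/2g = 6.702 m
Series → Q common, losses add: H = Σh = 19.56 m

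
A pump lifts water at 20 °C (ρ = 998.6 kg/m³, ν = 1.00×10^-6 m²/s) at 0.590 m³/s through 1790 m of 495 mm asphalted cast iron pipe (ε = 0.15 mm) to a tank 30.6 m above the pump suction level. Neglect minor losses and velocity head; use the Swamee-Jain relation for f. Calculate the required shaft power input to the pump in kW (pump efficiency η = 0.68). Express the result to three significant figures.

P_shaft ≈ 489 kW

V = 4Q/(πD²) = 3.066 m/s; Re = 1.52×10^6; ε/D = 3.03×10^-4; f = 0.01554
h_f = f(L/D)V²/2g = 26.93 m
Total head H = z + h_f = 30.6 + 26.93 = 57.53 m
P_hyd = ρgQH = 998.6·9.81·0.590·57.53 = 332.5 kW
P_shaft = P_hyd/η = 332.5/0.68 = 489.0 kW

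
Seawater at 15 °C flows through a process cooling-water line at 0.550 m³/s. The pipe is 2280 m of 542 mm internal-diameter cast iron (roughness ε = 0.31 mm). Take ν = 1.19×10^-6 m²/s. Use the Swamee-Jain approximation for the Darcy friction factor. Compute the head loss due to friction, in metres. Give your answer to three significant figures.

h_f ≈ 21.6 m

V = 4Q/(πD²) = 4·0.550/(π·0.542²) = 2.384 m/s
Re = VD/ν = 2.384·0.542/1.19×10^-6 = 1.09×10^6 → turbulent
ε/D = 0.31/542 = 5.72×10^-4
Swamee-Jain: f = 0.01773
h_f = f(L/D)V²/(2g) = 0.01773·(2280/0.542)·2.384²/(2·9.81) = 21.60 m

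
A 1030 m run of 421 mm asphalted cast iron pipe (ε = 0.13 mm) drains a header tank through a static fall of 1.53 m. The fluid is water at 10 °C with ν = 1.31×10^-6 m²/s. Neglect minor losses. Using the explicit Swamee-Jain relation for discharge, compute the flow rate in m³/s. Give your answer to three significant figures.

Q ≈ 0.118 m³/s

Swamee-Jain (Type II): Q = -0.965·√(gD⁵h_f/L)·ln[ε/(3.7D) + √(3.17ν²L/(gD³h_f))]
√(gD⁵h_f/L) = √(9.81·0.421⁵·1.53/1030) = 0.01388
ε/(3.7D) = 8.35×10^-5; √(3.17ν²L/(gD³h_f)) = 7.07×10^-5
Q = -0.965·0.01388·ln(1.542×10^-4) = 0.1176 m³/s
Check: V = 0.845 m/s, Re = 2.71×10^5, f = 0.01728, h_f = 1.54 m ≈ 1.53 m ✓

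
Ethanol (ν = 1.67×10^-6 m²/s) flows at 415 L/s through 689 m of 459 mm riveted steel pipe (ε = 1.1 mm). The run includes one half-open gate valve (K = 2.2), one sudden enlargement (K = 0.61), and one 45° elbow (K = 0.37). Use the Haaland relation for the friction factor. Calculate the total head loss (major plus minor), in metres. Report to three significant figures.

H_L ≈ 13.0 m

V = 4Q/(πD²) = 2.508 m/s; V²/2g = 0.3206 m
Re = 6.89×10^5, ε/D = 0.00240 → f = 0.02485 (Haaland)
Major: h_f = f(L/D)·V²/2g = 0.02485·1501·0.3206 = 11.96 m
Minor: ΣK = 3.18; h_m = ΣK·V²/2g = 1.020 m
Total H_L = 11.96 + 1.020 = 12.98 m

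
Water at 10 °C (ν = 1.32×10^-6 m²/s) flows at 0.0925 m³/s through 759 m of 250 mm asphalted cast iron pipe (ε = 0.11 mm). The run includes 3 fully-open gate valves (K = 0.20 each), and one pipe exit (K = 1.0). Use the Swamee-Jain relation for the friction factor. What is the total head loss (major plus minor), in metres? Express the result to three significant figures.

V = 4Q/(πD²) = 1.884 m/s; V²/2g = 0.1810 m
Re = 3.57×10^5, ε/D = 4.40×10^-4 → f = 0.01775 (Swamee-Jain)
Major: h_f = f(L/D)·V²/2g = 0.01775·3036·0.1810 = 9.754 m
Minor: ΣK = 1.60; h_m = ΣK·V²/2g = 0.2896 m
Total H_L = 9.754 + 0.2896 = 10.04 m

H_L ≈ 10.0 m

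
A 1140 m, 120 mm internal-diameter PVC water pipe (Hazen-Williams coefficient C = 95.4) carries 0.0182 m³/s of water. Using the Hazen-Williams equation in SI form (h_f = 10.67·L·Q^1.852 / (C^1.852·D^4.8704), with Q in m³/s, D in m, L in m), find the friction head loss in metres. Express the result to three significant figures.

h_f ≈ 48.0 m

h_f = 10.67·1140·0.0182^1.852 / (95.4^1.852·0.120^4.8704) = 48.01 m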